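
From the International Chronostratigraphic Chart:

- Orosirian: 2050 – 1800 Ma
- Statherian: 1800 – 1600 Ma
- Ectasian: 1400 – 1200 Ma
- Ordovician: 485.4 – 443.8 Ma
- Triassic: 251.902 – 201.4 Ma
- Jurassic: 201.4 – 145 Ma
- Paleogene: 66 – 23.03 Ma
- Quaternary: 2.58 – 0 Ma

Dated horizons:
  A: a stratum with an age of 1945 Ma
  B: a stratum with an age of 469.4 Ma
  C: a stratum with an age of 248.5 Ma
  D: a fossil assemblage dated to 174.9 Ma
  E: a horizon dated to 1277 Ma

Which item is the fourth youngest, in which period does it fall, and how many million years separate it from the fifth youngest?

E, in the Ectasian; 668 million years to A

Smaller Ma means younger, so youngest first: D 174.9 < C 248.5 < B 469.4 < E 1277 < A 1945.
Counting 4 along gives E (1277 Ma); the excerpt puts that inside the Ectasian, 1400–1200 Ma.
Next in line is A (1945 Ma), and 1945 − 1277 = 668 Myr.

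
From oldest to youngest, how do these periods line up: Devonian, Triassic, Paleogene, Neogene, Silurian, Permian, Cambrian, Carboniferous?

Group by era (each group listed oldest first) — Paleozoic: Cambrian, Silurian, Devonian, Carboniferous, Permian; Mesozoic: Triassic; Cenozoic: Paleogene, Neogene. The eras run Paleozoic → Mesozoic → Cenozoic. Concatenating the groups in that era order gives oldest to youngest directly.

Cambrian, Silurian, Devonian, Carboniferous, Permian, Triassic, Paleogene, Neogene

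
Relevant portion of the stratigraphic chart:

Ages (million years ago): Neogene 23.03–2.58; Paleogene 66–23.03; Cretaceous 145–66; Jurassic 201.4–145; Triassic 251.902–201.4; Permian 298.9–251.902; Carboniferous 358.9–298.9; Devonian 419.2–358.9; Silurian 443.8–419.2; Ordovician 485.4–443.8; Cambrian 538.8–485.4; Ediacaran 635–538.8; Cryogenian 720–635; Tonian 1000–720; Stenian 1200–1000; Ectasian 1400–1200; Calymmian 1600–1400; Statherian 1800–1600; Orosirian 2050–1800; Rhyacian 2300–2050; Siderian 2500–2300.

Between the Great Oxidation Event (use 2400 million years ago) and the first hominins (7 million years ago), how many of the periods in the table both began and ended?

19

2400 Ma sits inside the Siderian (2500–2300) and 7 Ma inside the Neogene (23.03–2.58); neither of those is wholly between the two dates.
The listed periods lying completely between them are Rhyacian, Orosirian, Statherian, Calymmian, Ectasian, Stenian, Tonian, Cryogenian, Ediacaran, Cambrian, Ordovician, Silurian, Devonian, Carboniferous, Permian, Triassic, Jurassic, Cretaceous, Paleogene — 19 in all.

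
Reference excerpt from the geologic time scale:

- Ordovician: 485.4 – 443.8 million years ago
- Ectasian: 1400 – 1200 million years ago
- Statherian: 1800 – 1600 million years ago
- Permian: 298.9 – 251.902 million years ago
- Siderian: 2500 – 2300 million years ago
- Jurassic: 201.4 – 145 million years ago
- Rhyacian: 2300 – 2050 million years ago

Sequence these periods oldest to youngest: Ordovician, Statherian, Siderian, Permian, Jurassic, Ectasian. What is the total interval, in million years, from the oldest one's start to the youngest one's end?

Siderian → Statherian → Ectasian → Ordovician → Permian → Jurassic; total span 2355 Myr

From the excerpt: Ordovician 485.4–443.8; Statherian 1800–1600; Siderian 2500–2300; Permian 298.9–251.902; Jurassic 201.4–145; Ectasian 1400–1200 (Ma).
Larger Ma is earlier, so the oldest is Siderian and the youngest is Jurassic; oldest to youngest: Siderian, Statherian, Ectasian, Ordovician, Permian, Jurassic.
Oldest start 2500 minus youngest end 145 gives 2355 Myr overall.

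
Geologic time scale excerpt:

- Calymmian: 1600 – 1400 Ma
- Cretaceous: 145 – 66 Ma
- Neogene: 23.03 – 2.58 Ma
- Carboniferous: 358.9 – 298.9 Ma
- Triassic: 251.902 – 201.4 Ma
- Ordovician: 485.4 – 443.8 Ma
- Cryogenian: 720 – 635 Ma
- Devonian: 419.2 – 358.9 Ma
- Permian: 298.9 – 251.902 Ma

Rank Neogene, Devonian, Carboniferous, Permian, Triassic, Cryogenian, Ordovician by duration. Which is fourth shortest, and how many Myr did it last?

Triassic, 50.502 million years

Start − end for each: Neogene 23.03 − 2.58 = 20.45; Devonian 419.2 − 358.9 = 60.3; Carboniferous 358.9 − 298.9 = 60; Permian 298.9 − 251.902 = 46.998; Triassic 251.902 − 201.4 = 50.502; Cryogenian 720 − 635 = 85; Ordovician 485.4 − 443.8 = 41.6.
Ranking these from shortest: Neogene < Ordovician < Permian < Triassic < Carboniferous < Devonian < Cryogenian.
Position 4 in that ranking is Triassic, which lasted 50.502 Myr.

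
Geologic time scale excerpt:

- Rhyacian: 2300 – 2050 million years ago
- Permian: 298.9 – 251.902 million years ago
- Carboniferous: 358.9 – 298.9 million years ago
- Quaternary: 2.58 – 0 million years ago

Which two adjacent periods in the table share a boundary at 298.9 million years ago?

The Carboniferous ends at 298.9 million years ago and the Permian begins at 298.9 million years ago, so they share that boundary.

Carboniferous and Permian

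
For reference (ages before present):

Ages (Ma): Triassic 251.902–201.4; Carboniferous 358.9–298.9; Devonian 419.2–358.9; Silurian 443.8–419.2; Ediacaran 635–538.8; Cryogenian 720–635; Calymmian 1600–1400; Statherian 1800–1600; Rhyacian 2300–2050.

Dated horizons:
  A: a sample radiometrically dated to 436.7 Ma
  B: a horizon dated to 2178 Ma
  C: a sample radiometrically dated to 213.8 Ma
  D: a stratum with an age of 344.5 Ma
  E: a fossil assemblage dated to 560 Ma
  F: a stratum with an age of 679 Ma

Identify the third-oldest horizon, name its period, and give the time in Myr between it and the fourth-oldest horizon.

E, in the Ediacaran; 123.3 million years to A

Sorted oldest-first by Ma: B (2178), F (679), E (560), A (436.7), D (344.5), C (213.8).
The third oldest is E at 560 Ma, which lies in 635–538.8 Ma: the Ediacaran.
The fourth oldest is A at 436.7 Ma; separation = |560 − 436.7| = 123.3 Myr.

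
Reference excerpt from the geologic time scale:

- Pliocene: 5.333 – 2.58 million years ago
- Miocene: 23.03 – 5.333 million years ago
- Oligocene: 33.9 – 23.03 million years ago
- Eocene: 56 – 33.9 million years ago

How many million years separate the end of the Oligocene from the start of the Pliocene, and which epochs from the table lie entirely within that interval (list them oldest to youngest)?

17.697 million years; Miocene

The Oligocene closes at 23.03 Ma and the Pliocene opens at 5.333 Ma, so the interval is 23.03 − 5.333 = 17.697 Myr.
An epoch fits inside if it starts at or after 23.03 Ma and ends at or before 5.333 Ma; oldest first that gives Miocene.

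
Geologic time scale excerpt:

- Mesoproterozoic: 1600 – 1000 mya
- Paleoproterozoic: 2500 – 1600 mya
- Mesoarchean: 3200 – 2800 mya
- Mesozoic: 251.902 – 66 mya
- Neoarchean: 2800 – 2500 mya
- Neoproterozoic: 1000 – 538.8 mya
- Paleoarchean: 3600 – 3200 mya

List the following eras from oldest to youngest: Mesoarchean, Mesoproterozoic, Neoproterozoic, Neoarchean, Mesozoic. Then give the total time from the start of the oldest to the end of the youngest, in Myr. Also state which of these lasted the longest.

From the excerpt: Mesoarchean 3200–2800; Mesoproterozoic 1600–1000; Neoproterozoic 1000–538.8; Neoarchean 2800–2500; Mesozoic 251.902–66 (Ma).
Larger Ma is earlier, so the oldest is Mesoarchean and the youngest is Mesozoic; oldest to youngest: Mesoarchean, Neoarchean, Mesoproterozoic, Neoproterozoic, Mesozoic.
Oldest start 3200 minus youngest end 66 gives 3134 Myr overall.
Individual lengths (start − end): Neoarchean 300; Mesoproterozoic 600; Mesozoic 185.902; Neoproterozoic 461.2; Mesoarchean 400. The largest is Mesoproterozoic at 600 Myr.

Mesoarchean → Neoarchean → Mesoproterozoic → Neoproterozoic → Mesozoic; total span 3134 Myr; longest is Mesoproterozoic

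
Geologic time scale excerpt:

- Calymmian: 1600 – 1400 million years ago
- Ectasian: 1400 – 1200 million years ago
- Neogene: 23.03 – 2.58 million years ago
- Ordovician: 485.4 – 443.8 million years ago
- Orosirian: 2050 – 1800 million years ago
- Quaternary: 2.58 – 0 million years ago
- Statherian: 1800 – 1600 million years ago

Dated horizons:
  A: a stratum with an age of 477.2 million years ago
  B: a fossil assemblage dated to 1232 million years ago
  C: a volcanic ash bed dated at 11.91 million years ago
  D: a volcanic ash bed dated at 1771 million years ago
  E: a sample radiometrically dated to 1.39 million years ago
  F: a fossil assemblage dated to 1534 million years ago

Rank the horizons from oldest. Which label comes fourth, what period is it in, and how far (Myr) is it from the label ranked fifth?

Larger Ma means older, so oldest first: D 1771 > F 1534 > B 1232 > A 477.2 > C 11.91 > E 1.39.
Counting 4 along gives A (477.2 Ma); the excerpt puts that inside the Ordovician, 485.4–443.8 Ma.
Next in line is C (11.91 Ma), and 477.2 − 11.91 = 465.29 Myr.

A, in the Ordovician; 465.29 million years to C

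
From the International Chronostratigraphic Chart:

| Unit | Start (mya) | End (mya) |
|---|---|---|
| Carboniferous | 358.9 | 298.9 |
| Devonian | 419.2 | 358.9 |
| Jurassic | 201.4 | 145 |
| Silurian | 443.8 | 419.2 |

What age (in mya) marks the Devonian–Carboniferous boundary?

358.9 mya

The Devonian ends and the Carboniferous begins at 358.9 mya.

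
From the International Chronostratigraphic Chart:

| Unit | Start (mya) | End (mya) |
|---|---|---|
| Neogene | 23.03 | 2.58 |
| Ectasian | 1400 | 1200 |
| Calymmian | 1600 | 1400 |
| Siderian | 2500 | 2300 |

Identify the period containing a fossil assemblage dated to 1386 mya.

Ectasian

1386 Ma lies between 1400 and 1200 Ma, so it falls in the Ectasian.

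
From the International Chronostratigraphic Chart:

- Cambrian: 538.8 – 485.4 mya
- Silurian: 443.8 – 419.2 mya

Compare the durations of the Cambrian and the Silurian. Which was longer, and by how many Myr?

Cambrian: 538.8 − 485.4 = 53.4 Myr.
Silurian: 443.8 − 419.2 = 24.6 Myr.
Difference: 53.4 − 24.6 = 28.8 Myr, so the Cambrian was longer.

Cambrian, by 28.8 million years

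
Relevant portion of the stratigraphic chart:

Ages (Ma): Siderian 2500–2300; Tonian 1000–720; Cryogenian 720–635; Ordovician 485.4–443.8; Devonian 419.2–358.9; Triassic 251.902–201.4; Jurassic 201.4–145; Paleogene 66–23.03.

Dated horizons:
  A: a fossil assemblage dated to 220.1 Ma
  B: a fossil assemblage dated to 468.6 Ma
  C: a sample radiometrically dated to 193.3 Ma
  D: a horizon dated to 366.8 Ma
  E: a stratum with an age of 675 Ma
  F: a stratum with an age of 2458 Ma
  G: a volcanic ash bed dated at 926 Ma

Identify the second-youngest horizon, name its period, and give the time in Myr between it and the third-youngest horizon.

A, in the Triassic; 146.7 million years to D

Smaller Ma means younger, so youngest first: C 193.3 < A 220.1 < D 366.8 < B 468.6 < E 675 < G 926 < F 2458.
Counting 2 along gives A (220.1 Ma); the excerpt puts that inside the Triassic, 251.902–201.4 Ma.
Next in line is D (366.8 Ma), and 366.8 − 220.1 = 146.7 Myr.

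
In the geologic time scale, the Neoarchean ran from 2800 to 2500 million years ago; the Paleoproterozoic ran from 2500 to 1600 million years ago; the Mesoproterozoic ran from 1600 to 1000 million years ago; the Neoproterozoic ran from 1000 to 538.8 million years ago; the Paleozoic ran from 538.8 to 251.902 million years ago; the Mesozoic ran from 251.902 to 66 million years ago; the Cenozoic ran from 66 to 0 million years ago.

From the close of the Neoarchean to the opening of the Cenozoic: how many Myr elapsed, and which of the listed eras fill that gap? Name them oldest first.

2434 million years; Paleoproterozoic, Mesoproterozoic, Neoproterozoic, Paleozoic, Mesozoic

End of Neoarchean = 2500 Ma; start of Cenozoic = 66 Ma.
Gap = 2500 − 66 = 2434 Myr.
Eras wholly inside 2500–66 Ma: Paleoproterozoic (2500–1600), Mesoproterozoic (1600–1000), Neoproterozoic (1000–538.8), Paleozoic (538.8–251.902), Mesozoic (251.902–66).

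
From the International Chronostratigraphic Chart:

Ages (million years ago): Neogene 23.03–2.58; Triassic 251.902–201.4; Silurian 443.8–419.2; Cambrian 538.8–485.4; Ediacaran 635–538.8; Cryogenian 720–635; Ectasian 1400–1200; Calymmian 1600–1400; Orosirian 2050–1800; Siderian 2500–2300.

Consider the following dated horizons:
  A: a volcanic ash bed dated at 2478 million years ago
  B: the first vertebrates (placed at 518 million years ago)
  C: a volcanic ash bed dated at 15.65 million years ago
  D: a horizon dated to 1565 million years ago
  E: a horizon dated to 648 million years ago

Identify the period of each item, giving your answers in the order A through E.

Match each age against the start–end ranges in the excerpt: A = 2478 Ma → Siderian (2500–2300); B = 518 Ma → Cambrian (538.8–485.4); C = 15.65 Ma → Neogene (23.03–2.58); D = 1565 Ma → Calymmian (1600–1400); E = 648 Ma → Cryogenian (720–635).

A — Siderian; B — Cambrian; C — Neogene; D — Calymmian; E — Cryogenian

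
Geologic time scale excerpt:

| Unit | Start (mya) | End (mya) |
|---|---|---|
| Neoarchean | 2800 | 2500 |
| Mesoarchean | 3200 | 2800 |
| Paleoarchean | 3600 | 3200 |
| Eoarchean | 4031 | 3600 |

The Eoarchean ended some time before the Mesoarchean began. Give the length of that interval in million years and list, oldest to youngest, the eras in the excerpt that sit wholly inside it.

The Eoarchean closes at 3600 Ma and the Mesoarchean opens at 3200 Ma, so the interval is 3600 − 3200 = 400 Myr.
An era fits inside if it starts at or after 3600 Ma and ends at or before 3200 Ma; oldest first that gives Paleoarchean.

400 million years; Paleoarchean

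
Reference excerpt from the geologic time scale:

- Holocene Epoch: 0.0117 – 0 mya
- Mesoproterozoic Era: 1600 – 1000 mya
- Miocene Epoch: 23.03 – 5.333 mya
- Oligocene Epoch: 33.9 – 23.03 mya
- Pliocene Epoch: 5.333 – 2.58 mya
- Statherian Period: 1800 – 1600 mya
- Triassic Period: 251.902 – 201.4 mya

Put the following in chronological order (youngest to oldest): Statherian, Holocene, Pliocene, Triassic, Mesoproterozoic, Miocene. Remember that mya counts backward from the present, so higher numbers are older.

Holocene → Pliocene → Miocene → Triassic → Mesoproterozoic → Statherian

Read off each span (Ma): Statherian 1800–1600; Holocene 0.0117–0; Pliocene 5.333–2.58; Triassic 251.902–201.4; Mesoproterozoic 1600–1000; Miocene 23.03–5.333.
Larger Ma is older, so oldest→youngest is Statherian, Mesoproterozoic, Triassic, Miocene, Pliocene, Holocene; reverse it for youngest→oldest.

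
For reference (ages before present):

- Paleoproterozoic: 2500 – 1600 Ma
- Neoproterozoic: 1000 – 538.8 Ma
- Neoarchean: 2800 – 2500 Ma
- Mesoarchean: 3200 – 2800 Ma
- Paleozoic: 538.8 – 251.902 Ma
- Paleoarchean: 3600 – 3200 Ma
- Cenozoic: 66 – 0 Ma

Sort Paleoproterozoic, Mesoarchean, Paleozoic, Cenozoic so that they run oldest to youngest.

Sorting by start age (descending Ma, since larger Ma = older): Mesoarchean start 3200, Paleoproterozoic start 2500, Paleozoic start 538.8, Cenozoic start 66.

Mesoarchean → Paleoproterozoic → Paleozoic → Cenozoic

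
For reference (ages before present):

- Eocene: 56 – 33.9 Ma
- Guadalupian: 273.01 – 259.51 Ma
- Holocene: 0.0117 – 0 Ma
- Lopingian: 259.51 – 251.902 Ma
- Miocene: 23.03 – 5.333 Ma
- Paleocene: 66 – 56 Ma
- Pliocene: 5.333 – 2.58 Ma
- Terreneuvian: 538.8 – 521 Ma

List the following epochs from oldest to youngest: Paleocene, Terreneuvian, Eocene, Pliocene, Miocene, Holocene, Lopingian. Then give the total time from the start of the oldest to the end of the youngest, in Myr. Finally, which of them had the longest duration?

Terreneuvian → Lopingian → Paleocene → Eocene → Miocene → Pliocene → Holocene; total span 538.8 Myr; longest is Eocene

Start ages (Ma): Terreneuvian 538.8, Lopingian 259.51, Paleocene 66, Eocene 56, Miocene 23.03, Pliocene 5.333, Holocene 0.0117.
Ordered oldest to youngest: Terreneuvian, Lopingian, Paleocene, Eocene, Miocene, Pliocene, Holocene.
Span = 538.8 − 0 = 538.8 Myr.
Durations: Miocene 17.697, Eocene 22.1, Pliocene 2.753, Lopingian 7.608, Paleocene 10, Terreneuvian 17.8, Holocene 0.0117 → longest is Eocene (22.1 Myr).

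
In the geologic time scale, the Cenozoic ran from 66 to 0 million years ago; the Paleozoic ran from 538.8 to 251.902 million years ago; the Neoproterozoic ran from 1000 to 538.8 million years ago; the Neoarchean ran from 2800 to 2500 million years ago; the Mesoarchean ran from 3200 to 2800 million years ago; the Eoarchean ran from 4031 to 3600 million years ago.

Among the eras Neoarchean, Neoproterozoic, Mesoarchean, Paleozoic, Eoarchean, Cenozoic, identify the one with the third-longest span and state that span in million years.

Mesoarchean, 400 million years

Start − end for each: Neoarchean 2800 − 2500 = 300; Neoproterozoic 1000 − 538.8 = 461.2; Mesoarchean 3200 − 2800 = 400; Paleozoic 538.8 − 251.902 = 286.898; Eoarchean 4031 − 3600 = 431; Cenozoic 66 − 0 = 66.
Ranking these from longest: Neoproterozoic > Eoarchean > Mesoarchean > Neoarchean > Paleozoic > Cenozoic.
Position 3 in that ranking is Mesoarchean, which lasted 400 Myr.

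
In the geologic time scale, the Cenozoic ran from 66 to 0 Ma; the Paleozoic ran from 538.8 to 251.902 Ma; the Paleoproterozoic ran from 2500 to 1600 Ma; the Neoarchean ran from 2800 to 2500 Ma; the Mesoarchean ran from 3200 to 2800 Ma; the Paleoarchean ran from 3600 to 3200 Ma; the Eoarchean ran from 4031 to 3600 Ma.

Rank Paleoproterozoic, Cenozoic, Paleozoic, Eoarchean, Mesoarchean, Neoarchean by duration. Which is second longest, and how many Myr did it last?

Durations: Paleoproterozoic 900; Cenozoic 66; Paleozoic 286.898; Eoarchean 431; Mesoarchean 400; Neoarchean 300 Myr.
Sorted longest-first: Paleoproterozoic (900), Eoarchean (431), Mesoarchean (400), Neoarchean (300), Paleozoic (286.898), Cenozoic (66).
The second longest is Eoarchean at 431 Myr.

Eoarchean, 431 million years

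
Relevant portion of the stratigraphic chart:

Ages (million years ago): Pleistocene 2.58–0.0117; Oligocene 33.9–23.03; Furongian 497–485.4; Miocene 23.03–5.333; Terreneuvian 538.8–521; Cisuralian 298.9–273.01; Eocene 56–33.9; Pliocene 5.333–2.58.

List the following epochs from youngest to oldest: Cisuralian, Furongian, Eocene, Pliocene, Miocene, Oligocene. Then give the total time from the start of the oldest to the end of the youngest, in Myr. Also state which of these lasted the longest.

Pliocene → Miocene → Oligocene → Eocene → Cisuralian → Furongian; total span 494.42 Myr; longest is Cisuralian

From the excerpt: Cisuralian 298.9–273.01; Furongian 497–485.4; Eocene 56–33.9; Pliocene 5.333–2.58; Miocene 23.03–5.333; Oligocene 33.9–23.03 (Ma).
Larger Ma is earlier, so the oldest is Furongian and the youngest is Pliocene; youngest to oldest: Pliocene, Miocene, Oligocene, Eocene, Cisuralian, Furongian.
Oldest start 497 minus youngest end 2.58 gives 494.42 Myr overall.
Individual lengths (start − end): Furongian 11.6; Eocene 22.1; Oligocene 10.87; Miocene 17.697; Cisuralian 25.89; Pliocene 2.753. The largest is Cisuralian at 25.89 Myr.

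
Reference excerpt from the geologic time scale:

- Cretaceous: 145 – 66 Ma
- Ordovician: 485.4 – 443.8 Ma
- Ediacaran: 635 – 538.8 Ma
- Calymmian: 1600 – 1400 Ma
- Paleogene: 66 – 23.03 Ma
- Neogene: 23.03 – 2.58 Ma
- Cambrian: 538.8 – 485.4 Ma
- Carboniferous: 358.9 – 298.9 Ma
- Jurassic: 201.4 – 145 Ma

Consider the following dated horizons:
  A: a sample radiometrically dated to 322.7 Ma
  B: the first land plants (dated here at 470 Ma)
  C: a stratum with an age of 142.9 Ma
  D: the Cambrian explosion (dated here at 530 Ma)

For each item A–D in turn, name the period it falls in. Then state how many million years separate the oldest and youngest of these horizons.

A — Carboniferous; B — Ordovician; C — Cretaceous; D — Cambrian; span 387.1 million years

Match each age against the start–end ranges in the excerpt: A = 322.7 Ma → Carboniferous (358.9–298.9); B = 470 Ma → Ordovician (485.4–443.8); C = 142.9 Ma → Cretaceous (145–66); D = 530 Ma → Cambrian (538.8–485.4).
The largest age is 530 Ma and the smallest is 142.9 Ma; their difference is 387.1 Myr.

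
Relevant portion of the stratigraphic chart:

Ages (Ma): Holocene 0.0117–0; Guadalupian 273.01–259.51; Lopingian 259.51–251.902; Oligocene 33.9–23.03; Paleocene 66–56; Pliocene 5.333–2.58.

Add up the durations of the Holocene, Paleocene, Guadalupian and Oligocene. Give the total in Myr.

Each duration: Holocene = 0.0117; Paleocene = 10; Guadalupian = 13.5; Oligocene = 10.87.
Sum: 0.0117 + 10 + 13.5 + 10.87 = 34.3817 Myr.

34.3817 million years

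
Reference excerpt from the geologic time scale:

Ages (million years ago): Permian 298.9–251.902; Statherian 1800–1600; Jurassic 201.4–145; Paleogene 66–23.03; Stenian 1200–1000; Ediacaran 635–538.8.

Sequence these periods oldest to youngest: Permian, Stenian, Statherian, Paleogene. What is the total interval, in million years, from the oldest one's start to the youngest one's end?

Statherian → Stenian → Permian → Paleogene; total span 1776.97 Myr

Start ages (Ma): Statherian 1800, Stenian 1200, Permian 298.9, Paleogene 66.
Ordered oldest to youngest: Statherian, Stenian, Permian, Paleogene.
Span = 1800 − 23.03 = 1776.97 Myr.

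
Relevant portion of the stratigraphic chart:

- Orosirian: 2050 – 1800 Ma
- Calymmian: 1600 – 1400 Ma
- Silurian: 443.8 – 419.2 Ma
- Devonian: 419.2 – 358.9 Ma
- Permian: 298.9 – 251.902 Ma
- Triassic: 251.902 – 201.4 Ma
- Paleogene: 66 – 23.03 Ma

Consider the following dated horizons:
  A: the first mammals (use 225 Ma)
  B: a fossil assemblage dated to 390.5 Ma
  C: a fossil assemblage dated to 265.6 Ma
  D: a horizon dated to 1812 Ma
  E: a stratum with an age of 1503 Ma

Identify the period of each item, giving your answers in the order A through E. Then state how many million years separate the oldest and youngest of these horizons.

A: 225 Ma lies in 251.902–201.4 Ma, so Triassic.
B: 390.5 Ma lies in 419.2–358.9 Ma, so Devonian.
C: 265.6 Ma lies in 298.9–251.902 Ma, so Permian.
D: 1812 Ma lies in 2050–1800 Ma, so Orosirian.
E: 1503 Ma lies in 1600–1400 Ma, so Calymmian.
Oldest = 1812 Ma, youngest = 225 Ma → span 1587 Myr.

A — Triassic; B — Devonian; C — Permian; D — Orosirian; E — Calymmian; span 1587 million years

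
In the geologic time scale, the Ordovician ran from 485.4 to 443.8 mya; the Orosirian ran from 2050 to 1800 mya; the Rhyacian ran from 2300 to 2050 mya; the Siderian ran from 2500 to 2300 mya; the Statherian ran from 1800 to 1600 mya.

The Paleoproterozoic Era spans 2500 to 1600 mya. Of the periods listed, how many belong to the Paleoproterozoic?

4

Periods inside 2500–1600 Ma: Siderian, Rhyacian, Orosirian, Statherian — 4 in total.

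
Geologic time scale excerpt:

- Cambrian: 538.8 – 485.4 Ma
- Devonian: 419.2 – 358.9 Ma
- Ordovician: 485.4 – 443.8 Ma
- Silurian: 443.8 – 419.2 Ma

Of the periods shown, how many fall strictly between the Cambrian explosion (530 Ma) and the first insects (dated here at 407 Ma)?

2

530 Ma sits inside the Cambrian (538.8–485.4) and 407 Ma inside the Devonian (419.2–358.9); neither of those is wholly between the two dates.
The listed periods lying completely between them are Ordovician, Silurian — 2 in all.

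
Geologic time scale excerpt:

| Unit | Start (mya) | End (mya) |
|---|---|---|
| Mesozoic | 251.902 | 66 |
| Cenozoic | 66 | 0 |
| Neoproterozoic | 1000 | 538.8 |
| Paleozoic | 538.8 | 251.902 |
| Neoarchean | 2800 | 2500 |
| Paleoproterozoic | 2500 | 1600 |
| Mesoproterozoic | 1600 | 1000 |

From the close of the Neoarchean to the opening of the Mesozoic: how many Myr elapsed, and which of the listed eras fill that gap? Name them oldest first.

2248.098 million years; Paleoproterozoic, Mesoproterozoic, Neoproterozoic, Paleozoic

End of Neoarchean = 2500 Ma; start of Mesozoic = 251.902 Ma.
Gap = 2500 − 251.902 = 2248.098 Myr.
Eras wholly inside 2500–251.902 Ma: Paleoproterozoic (2500–1600), Mesoproterozoic (1600–1000), Neoproterozoic (1000–538.8), Paleozoic (538.8–251.902).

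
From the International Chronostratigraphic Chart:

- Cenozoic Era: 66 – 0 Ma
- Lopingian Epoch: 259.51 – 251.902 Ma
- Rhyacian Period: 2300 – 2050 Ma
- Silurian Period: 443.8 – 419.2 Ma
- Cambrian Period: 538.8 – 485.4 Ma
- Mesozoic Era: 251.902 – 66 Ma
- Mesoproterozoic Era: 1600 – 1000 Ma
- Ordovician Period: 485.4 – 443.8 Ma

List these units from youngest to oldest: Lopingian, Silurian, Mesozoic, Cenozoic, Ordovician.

Read off each span (Ma): Lopingian 259.51–251.902; Silurian 443.8–419.2; Mesozoic 251.902–66; Cenozoic 66–0; Ordovician 485.4–443.8.
Larger Ma is older, so oldest→youngest is Ordovician, Silurian, Lopingian, Mesozoic, Cenozoic; reverse it for youngest→oldest.

Cenozoic, then Mesozoic, then Lopingian, then Silurian, then Ordovician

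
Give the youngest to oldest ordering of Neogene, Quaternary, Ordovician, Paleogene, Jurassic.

Quaternary, then Neogene, then Paleogene, then Jurassic, then Ordovician

Group by era (each group listed oldest first) — Paleozoic: Ordovician; Mesozoic: Jurassic; Cenozoic: Paleogene, Neogene, Quaternary. The eras run Paleozoic → Mesozoic → Cenozoic. Concatenating the groups in that era order and then reversing gives youngest to oldest.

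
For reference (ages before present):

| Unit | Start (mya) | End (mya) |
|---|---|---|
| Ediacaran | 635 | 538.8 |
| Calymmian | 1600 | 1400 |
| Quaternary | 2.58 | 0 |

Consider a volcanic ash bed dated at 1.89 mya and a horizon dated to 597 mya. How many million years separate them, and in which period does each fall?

Elapsed time: 597 − 1.89 = 595.11 Myr.
1.89 Ma lies within 2.58–0 Ma: Quaternary.
597 Ma lies within 635–538.8 Ma: Ediacaran.

595.11 million years apart; the first in the Quaternary, the second in the Ediacaran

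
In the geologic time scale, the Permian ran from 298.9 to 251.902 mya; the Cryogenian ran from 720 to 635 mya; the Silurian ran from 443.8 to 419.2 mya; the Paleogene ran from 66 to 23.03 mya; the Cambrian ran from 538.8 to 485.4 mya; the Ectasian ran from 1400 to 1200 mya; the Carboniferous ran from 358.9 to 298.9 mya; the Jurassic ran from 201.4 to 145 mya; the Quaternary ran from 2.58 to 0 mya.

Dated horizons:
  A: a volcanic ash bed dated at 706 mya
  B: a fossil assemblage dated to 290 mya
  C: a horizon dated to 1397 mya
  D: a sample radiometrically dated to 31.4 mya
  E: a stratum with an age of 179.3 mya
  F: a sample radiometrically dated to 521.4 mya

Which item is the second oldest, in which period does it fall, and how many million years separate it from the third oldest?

A, in the Cryogenian; 184.6 million years to F

Sorted oldest-first by Ma: C (1397), A (706), F (521.4), B (290), E (179.3), D (31.4).
The second oldest is A at 706 Ma, which lies in 720–635 Ma: the Cryogenian.
The third oldest is F at 521.4 Ma; separation = |706 − 521.4| = 184.6 Myr.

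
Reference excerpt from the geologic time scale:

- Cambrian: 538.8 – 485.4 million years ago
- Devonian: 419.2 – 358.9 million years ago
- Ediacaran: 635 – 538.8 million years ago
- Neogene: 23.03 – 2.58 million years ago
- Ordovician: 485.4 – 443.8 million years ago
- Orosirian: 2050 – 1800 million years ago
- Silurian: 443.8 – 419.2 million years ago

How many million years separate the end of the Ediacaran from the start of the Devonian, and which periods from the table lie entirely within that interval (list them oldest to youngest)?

119.6 million years; Cambrian, Ordovician, Silurian

End of Ediacaran = 538.8 Ma; start of Devonian = 419.2 Ma.
Gap = 538.8 − 419.2 = 119.6 Myr.
Periods wholly inside 538.8–419.2 Ma: Cambrian (538.8–485.4), Ordovician (485.4–443.8), Silurian (443.8–419.2).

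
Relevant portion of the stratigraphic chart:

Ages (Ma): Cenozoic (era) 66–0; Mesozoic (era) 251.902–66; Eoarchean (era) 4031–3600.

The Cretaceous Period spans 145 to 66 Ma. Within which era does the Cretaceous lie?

The Cretaceous (145–66 Ma) lies entirely within 251.902–66 Ma, the Mesozoic Era.

Mesozoic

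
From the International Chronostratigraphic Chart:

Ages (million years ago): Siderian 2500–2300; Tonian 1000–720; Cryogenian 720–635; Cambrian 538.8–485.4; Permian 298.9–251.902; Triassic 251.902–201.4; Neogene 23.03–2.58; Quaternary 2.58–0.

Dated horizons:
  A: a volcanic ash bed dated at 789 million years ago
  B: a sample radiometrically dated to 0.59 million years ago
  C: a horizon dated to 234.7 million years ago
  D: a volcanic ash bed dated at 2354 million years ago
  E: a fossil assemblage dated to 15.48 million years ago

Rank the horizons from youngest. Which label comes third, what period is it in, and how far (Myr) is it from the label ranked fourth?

Smaller Ma means younger, so youngest first: B 0.59 < E 15.48 < C 234.7 < A 789 < D 2354.
Counting 3 along gives C (234.7 Ma); the excerpt puts that inside the Triassic, 251.902–201.4 Ma.
Next in line is A (789 Ma), and 789 − 234.7 = 554.3 Myr.

C, in the Triassic; 554.3 million years to A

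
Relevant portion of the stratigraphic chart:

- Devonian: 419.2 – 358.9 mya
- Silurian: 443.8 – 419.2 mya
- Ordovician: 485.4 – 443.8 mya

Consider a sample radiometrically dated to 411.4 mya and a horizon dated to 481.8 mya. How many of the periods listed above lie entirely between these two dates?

1

481.8 Ma sits inside the Ordovician (485.4–443.8) and 411.4 Ma inside the Devonian (419.2–358.9); neither of those is wholly between the two dates.
The listed periods lying completely between them are Silurian — 1 in all.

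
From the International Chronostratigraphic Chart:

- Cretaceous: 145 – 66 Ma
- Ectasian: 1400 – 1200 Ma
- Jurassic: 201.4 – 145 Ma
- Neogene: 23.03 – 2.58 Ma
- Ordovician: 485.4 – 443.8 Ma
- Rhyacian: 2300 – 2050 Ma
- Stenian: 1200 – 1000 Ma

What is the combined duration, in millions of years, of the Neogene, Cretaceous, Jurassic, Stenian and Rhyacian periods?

605.85 million years

Duration is start − end for each: (23.03 − 2.58) + (145 − 66) + (201.4 − 145) + (1200 − 1000) + (2300 − 2050).
That is 20.45 + 79 + 56.4 + 200 + 250, which totals 605.85 million years.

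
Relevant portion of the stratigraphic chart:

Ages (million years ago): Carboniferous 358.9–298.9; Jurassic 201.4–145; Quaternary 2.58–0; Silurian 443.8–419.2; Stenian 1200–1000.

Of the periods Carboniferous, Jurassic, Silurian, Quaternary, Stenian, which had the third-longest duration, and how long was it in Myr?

Durations: Carboniferous 60; Jurassic 56.4; Silurian 24.6; Quaternary 2.58; Stenian 200 Myr.
Sorted longest-first: Stenian (200), Carboniferous (60), Jurassic (56.4), Silurian (24.6), Quaternary (2.58).
The third longest is Jurassic at 56.4 Myr.

Jurassic, 56.4 million years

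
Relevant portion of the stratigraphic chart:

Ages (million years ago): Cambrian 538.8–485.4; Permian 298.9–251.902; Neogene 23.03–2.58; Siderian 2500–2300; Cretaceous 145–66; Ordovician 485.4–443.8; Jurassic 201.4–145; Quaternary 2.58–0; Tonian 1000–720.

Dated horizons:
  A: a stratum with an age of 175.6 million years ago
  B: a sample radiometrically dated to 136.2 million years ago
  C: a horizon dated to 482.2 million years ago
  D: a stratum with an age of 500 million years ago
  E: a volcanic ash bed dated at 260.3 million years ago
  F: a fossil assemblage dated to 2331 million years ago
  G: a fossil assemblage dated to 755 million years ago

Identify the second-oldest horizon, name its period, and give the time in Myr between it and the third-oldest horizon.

Larger Ma means older, so oldest first: F 2331 > G 755 > D 500 > C 482.2 > E 260.3 > A 175.6 > B 136.2.
Counting 2 along gives G (755 Ma); the excerpt puts that inside the Tonian, 1000–720 Ma.
Next in line is D (500 Ma), and 755 − 500 = 255 Myr.

G, in the Tonian; 255 million years to D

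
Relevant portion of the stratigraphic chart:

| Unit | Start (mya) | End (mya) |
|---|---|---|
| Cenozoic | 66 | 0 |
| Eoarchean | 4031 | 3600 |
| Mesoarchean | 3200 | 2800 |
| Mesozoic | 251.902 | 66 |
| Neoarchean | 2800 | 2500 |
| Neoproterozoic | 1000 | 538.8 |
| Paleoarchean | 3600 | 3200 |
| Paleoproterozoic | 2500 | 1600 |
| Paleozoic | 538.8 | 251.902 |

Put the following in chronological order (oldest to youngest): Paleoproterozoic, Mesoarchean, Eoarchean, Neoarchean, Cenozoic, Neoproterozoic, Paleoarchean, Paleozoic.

The oldest of these is Eoarchean (starts 4031 Ma) and the youngest is Cenozoic (ends 0 Ma).
In between, by decreasing start age: Paleoarchean (3600), Mesoarchean (3200), Neoarchean (2800), Paleoproterozoic (2500), Neoproterozoic (1000), Paleozoic (538.8).

Eoarchean, Paleoarchean, Mesoarchean, Neoarchean, Paleoproterozoic, Neoproterozoic, Paleozoic, Cenozoic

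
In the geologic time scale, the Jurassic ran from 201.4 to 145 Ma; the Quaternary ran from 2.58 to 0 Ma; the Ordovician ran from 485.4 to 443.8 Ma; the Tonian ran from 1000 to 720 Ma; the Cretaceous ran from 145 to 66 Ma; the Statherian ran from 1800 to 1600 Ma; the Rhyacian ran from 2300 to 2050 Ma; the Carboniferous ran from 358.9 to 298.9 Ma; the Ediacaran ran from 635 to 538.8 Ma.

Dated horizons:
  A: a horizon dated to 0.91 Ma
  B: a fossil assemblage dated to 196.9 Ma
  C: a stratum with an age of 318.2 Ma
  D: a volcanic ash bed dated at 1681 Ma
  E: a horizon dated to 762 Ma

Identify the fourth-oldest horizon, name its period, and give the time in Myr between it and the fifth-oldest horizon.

B, in the Jurassic; 195.99 million years to A

Sorted oldest-first by Ma: D (1681), E (762), C (318.2), B (196.9), A (0.91).
The fourth oldest is B at 196.9 Ma, which lies in 201.4–145 Ma: the Jurassic.
The fifth oldest is A at 0.91 Ma; separation = |196.9 − 0.91| = 195.99 Myr.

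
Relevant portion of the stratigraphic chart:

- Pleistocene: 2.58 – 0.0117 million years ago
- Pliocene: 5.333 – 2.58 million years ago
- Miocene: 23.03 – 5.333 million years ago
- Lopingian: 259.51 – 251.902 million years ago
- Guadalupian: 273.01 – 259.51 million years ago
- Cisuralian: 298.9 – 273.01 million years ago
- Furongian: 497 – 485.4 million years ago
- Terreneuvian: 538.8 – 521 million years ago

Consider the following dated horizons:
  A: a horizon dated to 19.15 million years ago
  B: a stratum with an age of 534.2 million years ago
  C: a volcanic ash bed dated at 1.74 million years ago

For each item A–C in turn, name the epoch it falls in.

Match each age against the start–end ranges in the excerpt: A = 19.15 Ma → Miocene (23.03–5.333); B = 534.2 Ma → Terreneuvian (538.8–521); C = 1.74 Ma → Pleistocene (2.58–0.0117).

A — Miocene; B — Terreneuvian; C — Pleistocene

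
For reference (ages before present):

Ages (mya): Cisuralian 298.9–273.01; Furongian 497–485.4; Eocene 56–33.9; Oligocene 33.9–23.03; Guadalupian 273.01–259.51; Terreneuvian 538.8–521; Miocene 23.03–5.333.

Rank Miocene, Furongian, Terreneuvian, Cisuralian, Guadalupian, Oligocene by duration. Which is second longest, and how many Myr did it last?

Terreneuvian, 17.8 million years

Durations: Miocene 17.697; Furongian 11.6; Terreneuvian 17.8; Cisuralian 25.89; Guadalupian 13.5; Oligocene 10.87 Myr.
Sorted longest-first: Cisuralian (25.89), Terreneuvian (17.8), Miocene (17.697), Guadalupian (13.5), Furongian (11.6), Oligocene (10.87).
The second longest is Terreneuvian at 17.8 Myr.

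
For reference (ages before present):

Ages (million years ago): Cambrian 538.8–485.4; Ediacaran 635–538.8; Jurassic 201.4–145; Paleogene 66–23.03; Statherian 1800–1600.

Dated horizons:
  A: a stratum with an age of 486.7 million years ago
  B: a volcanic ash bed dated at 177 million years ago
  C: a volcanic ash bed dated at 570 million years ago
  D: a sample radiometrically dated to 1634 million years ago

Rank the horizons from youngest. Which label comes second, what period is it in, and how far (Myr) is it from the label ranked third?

Sorted youngest-first by Ma: B (177), A (486.7), C (570), D (1634).
The second youngest is A at 486.7 Ma, which lies in 538.8–485.4 Ma: the Cambrian.
The third youngest is C at 570 Ma; separation = |486.7 − 570| = 83.3 Myr.

A, in the Cambrian; 83.3 million years to C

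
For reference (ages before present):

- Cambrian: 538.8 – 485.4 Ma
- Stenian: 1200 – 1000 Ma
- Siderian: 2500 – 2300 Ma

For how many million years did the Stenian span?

1200 − 1000 = 200 million years.

200 million years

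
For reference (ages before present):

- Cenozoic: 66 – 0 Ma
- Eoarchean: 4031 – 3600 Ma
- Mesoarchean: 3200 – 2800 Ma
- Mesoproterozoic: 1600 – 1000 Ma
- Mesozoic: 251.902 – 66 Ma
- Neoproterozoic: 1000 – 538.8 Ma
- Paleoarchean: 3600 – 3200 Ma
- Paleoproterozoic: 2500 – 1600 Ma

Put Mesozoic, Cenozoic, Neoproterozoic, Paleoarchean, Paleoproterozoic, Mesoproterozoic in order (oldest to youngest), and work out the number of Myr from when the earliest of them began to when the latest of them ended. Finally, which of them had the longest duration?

Paleoarchean → Paleoproterozoic → Mesoproterozoic → Neoproterozoic → Mesozoic → Cenozoic; total span 3600 Myr; longest is Paleoproterozoic

Start ages (Ma): Paleoarchean 3600, Paleoproterozoic 2500, Mesoproterozoic 1600, Neoproterozoic 1000, Mesozoic 251.902, Cenozoic 66.
Ordered oldest to youngest: Paleoarchean, Paleoproterozoic, Mesoproterozoic, Neoproterozoic, Mesozoic, Cenozoic.
Span = 3600 − 0 = 3600 Myr.
Durations: Paleoproterozoic 900, Mesoproterozoic 600, Neoproterozoic 461.2, Cenozoic 66, Mesozoic 185.902, Paleoarchean 400 → longest is Paleoproterozoic (900 Myr).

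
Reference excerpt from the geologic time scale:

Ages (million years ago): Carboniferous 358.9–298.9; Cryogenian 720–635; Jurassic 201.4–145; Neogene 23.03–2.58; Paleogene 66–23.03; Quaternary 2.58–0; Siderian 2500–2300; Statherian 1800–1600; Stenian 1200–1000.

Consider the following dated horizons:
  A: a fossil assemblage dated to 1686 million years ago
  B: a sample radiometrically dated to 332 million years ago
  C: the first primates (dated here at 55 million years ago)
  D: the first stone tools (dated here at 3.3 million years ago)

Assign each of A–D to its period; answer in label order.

A — Statherian; B — Carboniferous; C — Paleogene; D — Neogene

A: 1686 Ma lies in 1800–1600 Ma, so Statherian.
B: 332 Ma lies in 358.9–298.9 Ma, so Carboniferous.
C: 55 Ma lies in 66–23.03 Ma, so Paleogene.
D: 3.3 Ma lies in 23.03–2.58 Ma, so Neogene.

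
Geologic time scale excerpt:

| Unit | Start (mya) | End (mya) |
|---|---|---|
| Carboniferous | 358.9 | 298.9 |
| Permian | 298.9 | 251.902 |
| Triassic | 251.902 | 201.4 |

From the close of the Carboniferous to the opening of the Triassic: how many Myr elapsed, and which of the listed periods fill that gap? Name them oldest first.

46.998 million years; Permian

The Carboniferous closes at 298.9 Ma and the Triassic opens at 251.902 Ma, so the interval is 298.9 − 251.902 = 46.998 Myr.
A period fits inside if it starts at or after 298.9 Ma and ends at or before 251.902 Ma; oldest first that gives Permian.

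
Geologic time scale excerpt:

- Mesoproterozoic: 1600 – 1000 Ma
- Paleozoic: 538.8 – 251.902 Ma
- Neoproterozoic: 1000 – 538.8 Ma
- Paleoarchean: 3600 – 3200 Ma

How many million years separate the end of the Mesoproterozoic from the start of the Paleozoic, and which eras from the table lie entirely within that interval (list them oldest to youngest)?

End of Mesoproterozoic = 1000 Ma; start of Paleozoic = 538.8 Ma.
Gap = 1000 − 538.8 = 461.2 Myr.
Eras wholly inside 1000–538.8 Ma: Neoproterozoic (1000–538.8).

461.2 million years; Neoproterozoic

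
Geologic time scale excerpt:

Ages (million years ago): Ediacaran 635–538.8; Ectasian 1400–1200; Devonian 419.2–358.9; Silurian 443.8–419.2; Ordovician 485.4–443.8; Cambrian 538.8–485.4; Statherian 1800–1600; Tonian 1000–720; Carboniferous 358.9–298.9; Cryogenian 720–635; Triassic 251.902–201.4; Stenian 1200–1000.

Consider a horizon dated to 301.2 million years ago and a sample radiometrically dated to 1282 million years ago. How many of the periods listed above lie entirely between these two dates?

1282 Ma sits inside the Ectasian (1400–1200) and 301.2 Ma inside the Carboniferous (358.9–298.9); neither of those is wholly between the two dates.
The listed periods lying completely between them are Stenian, Tonian, Cryogenian, Ediacaran, Cambrian, Ordovician, Silurian, Devonian — 8 in all.

8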